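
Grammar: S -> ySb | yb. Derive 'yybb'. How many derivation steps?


Derivation: S => ySb => yybb
Steps: 2


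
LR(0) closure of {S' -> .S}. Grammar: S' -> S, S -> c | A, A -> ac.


Start: S' -> .S
For each item with dot before a nonterminal B, add B -> .γ for every B-production
Closure: [S' -> .S, S -> .c, S -> .A, A -> .ac]


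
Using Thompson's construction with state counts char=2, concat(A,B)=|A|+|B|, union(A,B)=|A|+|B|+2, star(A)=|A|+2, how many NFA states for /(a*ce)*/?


Syntax tree has 3 char leaf(s), 0 union(s), 2 star(s)
chars contribute 3×2 = 6; each union adds +2; each star adds +2
Total: 6 + 0 + 4 = 10 states


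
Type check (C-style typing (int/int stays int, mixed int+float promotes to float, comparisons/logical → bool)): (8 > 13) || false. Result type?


Operand types: bool || bool
Rule: logical operators take bool operands and yield bool
Result type: bool


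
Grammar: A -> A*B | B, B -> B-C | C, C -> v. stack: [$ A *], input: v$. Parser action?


no handle ('A*' is not any RHS); shift 'v'
Action: shift


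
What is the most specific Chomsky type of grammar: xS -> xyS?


LHS has context (more than one symbol) and |LHS| ≤ |RHS|
Classification: Type 1 (Context-Sensitive)


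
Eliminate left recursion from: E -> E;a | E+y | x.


Left-recursive alternatives: E;a, E+y; non-recursive: x
Introduce E': E -> xE', E' -> ;aE' | +yE' | ε


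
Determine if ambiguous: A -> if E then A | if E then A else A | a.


dangling else: 'if E then if E then a else a' parses two ways
Ambiguous


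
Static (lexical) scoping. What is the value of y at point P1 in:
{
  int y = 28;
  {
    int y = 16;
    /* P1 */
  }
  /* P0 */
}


y declared in the same block as P1
y = 16


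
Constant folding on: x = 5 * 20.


5 * 20 = 100 at compile time
Optimized: x = 100


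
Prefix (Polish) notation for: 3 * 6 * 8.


left-to-right (same/higher precedence on left): tree is (* (* 3 6) 8)
Prefix: * * 3 6 8


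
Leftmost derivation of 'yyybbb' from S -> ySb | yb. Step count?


Derivation: S => ySb => yySbb => yyybbb
Steps: 3


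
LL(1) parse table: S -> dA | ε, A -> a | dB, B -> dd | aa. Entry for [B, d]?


For [B, d]: 'd' ∈ FIRST(dd)
Entry: B -> dd


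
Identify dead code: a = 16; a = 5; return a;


first assignment to a is overwritten before any read
Dead: 'a = 16'


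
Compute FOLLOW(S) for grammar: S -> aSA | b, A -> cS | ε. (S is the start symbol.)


$ ∈ FOLLOW(S). For each A -> αBβ: add FIRST(β)\{ε} to FOLLOW(B); if β nullable, add FOLLOW(A).
FOLLOW(S) = {$, c}


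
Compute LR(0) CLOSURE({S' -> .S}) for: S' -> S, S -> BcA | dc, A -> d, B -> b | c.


Start: S' -> .S
For each item with dot before a nonterminal B, add B -> .γ for every B-production
Closure: [S' -> .S, S -> .BcA, S -> .dc, B -> .b, B -> .c]


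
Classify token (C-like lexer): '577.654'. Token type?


Pattern: digits with a decimal point
Type: FLOAT_LITERAL


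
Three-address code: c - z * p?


Break into single-operator statements:
t1 = z * p
t2 = c - t1


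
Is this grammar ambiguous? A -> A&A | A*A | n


'n&n*n' has two parse trees (no precedence encoded between & and *)
Ambiguous


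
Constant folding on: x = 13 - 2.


13 - 2 = 11 at compile time
Optimized: x = 11


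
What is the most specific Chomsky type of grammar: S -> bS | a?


Right-linear: every RHS is a terminal or a terminal followed by one nonterminal
Classification: Type 3 (Regular)


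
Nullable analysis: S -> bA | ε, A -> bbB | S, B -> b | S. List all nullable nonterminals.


A nonterminal is nullable iff some alternative derives ε (directly, or every symbol in it is nullable)
Nullable: {A, B, S}


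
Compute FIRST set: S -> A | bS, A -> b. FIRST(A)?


Per alternative of A: FIRST(b) = {b}
FIRST(A) = {b}


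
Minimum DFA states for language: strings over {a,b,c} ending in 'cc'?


Track the longest suffix of input matching a prefix of 'cc': 3 classes (prefixes of length 0..2)
Minimal DFA: 3 states


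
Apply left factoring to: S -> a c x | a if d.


Common prefix: 'a'
Factored: S -> a S', S' -> c x | if d


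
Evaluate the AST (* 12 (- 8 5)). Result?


Evaluate inner: (- 8 5) = 3
Evaluate root: (* 12 3) = 36
Result: 36


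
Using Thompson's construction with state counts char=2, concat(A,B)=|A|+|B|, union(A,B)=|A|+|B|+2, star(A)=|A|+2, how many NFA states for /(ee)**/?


Syntax tree has 2 char leaf(s), 0 union(s), 2 star(s)
chars contribute 2×2 = 4; each union adds +2; each star adds +2
Total: 4 + 0 + 4 = 8 states


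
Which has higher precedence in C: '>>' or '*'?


'*' is multiplicative (level 10); '>>' is shift (level 8)
Higher level binds tighter
'*' has higher precedence than '>>'


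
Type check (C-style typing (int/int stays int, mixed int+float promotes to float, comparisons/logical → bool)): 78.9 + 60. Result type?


Operand types: float + int
Rule: mixed int/float promotes to float; int/int stays int
Result type: float


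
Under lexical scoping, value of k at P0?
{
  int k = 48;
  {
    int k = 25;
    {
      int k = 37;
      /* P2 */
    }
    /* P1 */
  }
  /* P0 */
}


k declared in the same block as P0
k = 48


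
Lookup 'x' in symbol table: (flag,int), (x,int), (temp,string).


Lookup 'x' → type int


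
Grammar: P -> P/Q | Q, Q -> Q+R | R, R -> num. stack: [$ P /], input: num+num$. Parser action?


no handle ('P/' is not any RHS); shift 'num'
Action: shift


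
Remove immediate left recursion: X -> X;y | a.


Left-recursive alternatives: X;y; non-recursive: a
Introduce X': X -> aX', X' -> ;yX' | ε


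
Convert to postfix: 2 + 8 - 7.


Left to right (same or higher precedence on left)
Postfix: 2 8 + 7 -


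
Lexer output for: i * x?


Scan left to right, longest-match per lexeme
Tokens: ID(i), OP(*), ID(x)


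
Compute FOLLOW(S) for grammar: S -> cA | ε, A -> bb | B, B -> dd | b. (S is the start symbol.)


$ ∈ FOLLOW(S). For each A -> αBβ: add FIRST(β)\{ε} to FOLLOW(B); if β nullable, add FOLLOW(A).
FOLLOW(S) = {$}


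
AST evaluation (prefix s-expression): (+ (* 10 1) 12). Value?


Evaluate inner: (* 10 1) = 10
Evaluate root: (+ 10 12) = 22
Result: 22


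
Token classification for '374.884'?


Pattern: digits with a decimal point
Type: FLOAT_LITERAL


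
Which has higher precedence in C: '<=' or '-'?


'-' is additive (level 9); '<=' is relational (level 7)
Higher level binds tighter
'-' has higher precedence than '<='


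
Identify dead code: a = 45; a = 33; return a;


first assignment to a is overwritten before any read
Dead: 'a = 45'


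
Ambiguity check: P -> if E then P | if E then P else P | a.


dangling else: 'if E then if E then a else a' parses two ways
Ambiguous


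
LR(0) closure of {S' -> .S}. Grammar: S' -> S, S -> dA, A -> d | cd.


Start: S' -> .S
For each item with dot before a nonterminal B, add B -> .γ for every B-production
Closure: [S' -> .S, S -> .dA]


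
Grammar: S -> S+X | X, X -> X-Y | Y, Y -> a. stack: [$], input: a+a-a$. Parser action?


no handle on stack; shift 'a'
Action: shift


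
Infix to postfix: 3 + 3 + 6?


Left to right (same or higher precedence on left)
Postfix: 3 3 + 6 +


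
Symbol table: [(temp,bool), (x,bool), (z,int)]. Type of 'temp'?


Lookup 'temp' → type bool


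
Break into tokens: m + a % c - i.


Scan left to right, longest-match per lexeme
Tokens: ID(m), OP(+), ID(a), OP(%), ID(c), OP(-), ID(i)


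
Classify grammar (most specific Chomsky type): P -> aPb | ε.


Single nonterminal LHS, but a^n b^n is not regular
Classification: Type 2 (Context-Free)


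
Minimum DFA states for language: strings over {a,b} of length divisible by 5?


Track length mod 5: states 0..4, accept at 0
Minimal DFA: 5 states


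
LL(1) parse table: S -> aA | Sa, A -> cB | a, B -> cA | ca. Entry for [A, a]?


For [A, a]: 'a' ∈ FIRST(a)
Entry: A -> a


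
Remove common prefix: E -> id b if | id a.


Common prefix: 'id'
Factored: E -> id E', E' -> b if | a


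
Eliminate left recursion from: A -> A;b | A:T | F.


Left-recursive alternatives: A;b, A:T; non-recursive: F
Introduce A': A -> FA', A' -> ;bA' | :TA' | ε


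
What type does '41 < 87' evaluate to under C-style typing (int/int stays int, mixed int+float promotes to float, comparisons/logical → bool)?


Operand types: int < int
Rule: comparison yields bool
Result type: bool


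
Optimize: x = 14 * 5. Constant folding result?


14 * 5 = 70 at compile time
Optimized: x = 70


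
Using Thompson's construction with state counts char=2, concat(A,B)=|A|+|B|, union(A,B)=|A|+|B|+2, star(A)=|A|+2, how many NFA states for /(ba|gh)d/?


Syntax tree has 5 char leaf(s), 1 union(s), 0 star(s)
chars contribute 5×2 = 10; each union adds +2; each star adds +2
Total: 10 + 2 + 0 = 12 states


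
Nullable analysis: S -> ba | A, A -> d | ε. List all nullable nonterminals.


A nonterminal is nullable iff some alternative derives ε (directly, or every symbol in it is nullable)
Nullable: {A, S}


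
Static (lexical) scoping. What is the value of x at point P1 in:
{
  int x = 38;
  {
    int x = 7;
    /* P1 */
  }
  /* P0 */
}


x declared in the same block as P1
x = 7


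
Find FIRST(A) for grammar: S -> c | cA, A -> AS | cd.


Per alternative of A: FIRST(AS) = {c}; FIRST(cd) = {c}
FIRST(A) = {c}


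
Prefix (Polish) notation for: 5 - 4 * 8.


'*' binds tighter: tree is (- 5 (* 4 8))
Prefix: - 5 * 4 8


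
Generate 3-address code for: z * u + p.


Break into single-operator statements:
t1 = z * u
t2 = t1 + p


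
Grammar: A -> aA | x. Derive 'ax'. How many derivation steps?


Derivation: A => aA => ax
Steps: 2


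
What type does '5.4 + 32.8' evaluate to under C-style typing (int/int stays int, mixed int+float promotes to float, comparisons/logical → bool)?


Operand types: float + float
Rule: mixed int/float promotes to float; int/int stays int
Result type: float


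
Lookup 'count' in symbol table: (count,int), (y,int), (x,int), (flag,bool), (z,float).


Lookup 'count' → type int


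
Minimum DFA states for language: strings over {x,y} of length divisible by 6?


Track length mod 6: states 0..5, accept at 0
Minimal DFA: 6 states


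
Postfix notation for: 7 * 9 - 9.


Left to right (same or higher precedence on left)
Postfix: 7 9 * 9 -


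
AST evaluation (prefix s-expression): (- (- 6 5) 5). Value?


Evaluate inner: (- 6 5) = 1
Evaluate root: (- 1 5) = -4
Result: -4


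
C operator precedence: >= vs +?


'+' is additive (level 9); '>=' is relational (level 7)
Higher level binds tighter
'+' has higher precedence than '>='


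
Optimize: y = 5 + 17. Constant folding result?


5 + 17 = 22 at compile time
Optimized: y = 22


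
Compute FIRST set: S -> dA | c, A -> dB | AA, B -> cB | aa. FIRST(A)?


Per alternative of A: FIRST(dB) = {d}; FIRST(AA) = {d}
FIRST(A) = {d}


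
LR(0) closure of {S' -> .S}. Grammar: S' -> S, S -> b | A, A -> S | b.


Start: S' -> .S
For each item with dot before a nonterminal B, add B -> .γ for every B-production
Closure: [S' -> .S, S -> .b, S -> .A, A -> .S, A -> .b]


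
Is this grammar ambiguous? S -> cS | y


right-linear, alternatives start with distinct terminals 'c' vs 'y': unique leftmost derivation
Unambiguous


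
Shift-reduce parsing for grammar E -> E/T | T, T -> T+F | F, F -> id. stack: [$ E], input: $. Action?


start symbol E on stack, input exhausted
Action: accept


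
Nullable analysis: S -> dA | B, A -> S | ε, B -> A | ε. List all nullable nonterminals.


A nonterminal is nullable iff some alternative derives ε (directly, or every symbol in it is nullable)
Nullable: {A, B, S}


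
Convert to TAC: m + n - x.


Break into single-operator statements:
t1 = m + n
t2 = t1 - x


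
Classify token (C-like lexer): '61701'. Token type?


Pattern: digits only
Type: INTEGER_LITERAL


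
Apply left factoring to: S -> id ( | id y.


Common prefix: 'id'
Factored: S -> id S', S' -> ( | y


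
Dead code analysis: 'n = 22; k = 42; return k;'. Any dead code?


n is assigned but never read
Dead: 'n = 22'


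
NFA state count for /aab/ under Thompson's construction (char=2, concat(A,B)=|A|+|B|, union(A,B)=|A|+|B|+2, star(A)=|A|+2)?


Syntax tree has 3 char leaf(s), 0 union(s), 0 star(s)
chars contribute 3×2 = 6; each union adds +2; each star adds +2
Total: 6 + 0 + 0 = 6 states


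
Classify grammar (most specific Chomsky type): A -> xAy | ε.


Single nonterminal LHS, but x^n y^n is not regular
Classification: Type 2 (Context-Free)


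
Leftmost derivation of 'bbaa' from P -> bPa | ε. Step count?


Derivation: P => bPa => bbPaa => bbaa
Steps: 3


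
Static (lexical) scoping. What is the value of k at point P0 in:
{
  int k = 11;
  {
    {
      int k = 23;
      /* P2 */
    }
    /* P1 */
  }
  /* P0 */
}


k declared in the same block as P0
k = 11


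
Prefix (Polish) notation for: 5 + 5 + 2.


left-to-right (same/higher precedence on left): tree is (+ (+ 5 5) 2)
Prefix: + + 5 5 2


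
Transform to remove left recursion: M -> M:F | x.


Left-recursive alternatives: M:F; non-recursive: x
Introduce M': M -> xM', M' -> :FM' | ε


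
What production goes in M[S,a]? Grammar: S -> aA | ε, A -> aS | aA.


For [S, a]: 'a' ∈ FIRST(aA)
Entry: S -> aA


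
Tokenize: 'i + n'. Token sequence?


Scan left to right, longest-match per lexeme
Tokens: ID(i), OP(+), ID(n)


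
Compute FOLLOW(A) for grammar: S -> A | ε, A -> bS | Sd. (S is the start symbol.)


$ ∈ FOLLOW(S). For each A -> αBβ: add FIRST(β)\{ε} to FOLLOW(B); if β nullable, add FOLLOW(A).
FOLLOW(A) = {$, d}


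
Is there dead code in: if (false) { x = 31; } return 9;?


condition is constant false, so the whole block is unreachable
Dead: 'if (false) { x = 31; }'


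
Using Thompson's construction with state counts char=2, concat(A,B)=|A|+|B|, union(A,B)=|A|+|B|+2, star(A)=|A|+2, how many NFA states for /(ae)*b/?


Syntax tree has 3 char leaf(s), 0 union(s), 1 star(s)
chars contribute 3×2 = 6; each union adds +2; each star adds +2
Total: 6 + 0 + 2 = 8 states


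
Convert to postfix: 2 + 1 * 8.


* has higher precedence, evaluate 1*8 first
Postfix: 2 1 8 * +


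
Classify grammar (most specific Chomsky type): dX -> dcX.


LHS has context (more than one symbol) and |LHS| ≤ |RHS|
Classification: Type 1 (Context-Sensitive)


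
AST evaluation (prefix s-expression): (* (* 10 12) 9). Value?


Evaluate inner: (* 10 12) = 120
Evaluate root: (* 120 9) = 1080
Result: 1080


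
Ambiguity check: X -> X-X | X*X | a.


'a-a*a' has two parse trees (no precedence encoded between - and *)
Ambiguous


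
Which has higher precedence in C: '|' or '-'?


'-' is additive (level 9); '|' is bitwise OR (level 3)
Higher level binds tighter
'-' has higher precedence than '|'


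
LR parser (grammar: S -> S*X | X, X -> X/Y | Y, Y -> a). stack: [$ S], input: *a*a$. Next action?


shift '*' to continue S -> S*X
Action: shift


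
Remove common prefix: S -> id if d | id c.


Common prefix: 'id'
Factored: S -> id S', S' -> if d | c


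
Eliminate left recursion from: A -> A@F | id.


Left-recursive alternatives: A@F; non-recursive: id
Introduce A': A -> idA', A' -> @FA' | ε


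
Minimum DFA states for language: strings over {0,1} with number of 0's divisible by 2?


Track (count of 0) mod 2: states 0..1, accept at 0
Minimal DFA: 2 states


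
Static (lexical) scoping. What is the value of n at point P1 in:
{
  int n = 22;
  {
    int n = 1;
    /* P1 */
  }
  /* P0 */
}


n declared in the same block as P1
n = 1


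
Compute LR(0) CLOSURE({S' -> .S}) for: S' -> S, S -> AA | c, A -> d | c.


Start: S' -> .S
For each item with dot before a nonterminal B, add B -> .γ for every B-production
Closure: [S' -> .S, S -> .AA, S -> .c, A -> .d, A -> .c]


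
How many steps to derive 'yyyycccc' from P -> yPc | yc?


Derivation: P => yPc => yyPcc => yyyPccc => yyyycccc
Steps: 4


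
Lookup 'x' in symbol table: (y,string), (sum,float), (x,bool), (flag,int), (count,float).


Lookup 'x' → type bool


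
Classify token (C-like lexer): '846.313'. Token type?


Pattern: digits with a decimal point
Type: FLOAT_LITERAL


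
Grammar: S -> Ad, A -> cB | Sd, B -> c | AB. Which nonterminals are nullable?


A nonterminal is nullable iff some alternative derives ε (directly, or every symbol in it is nullable)
Nullable: {}


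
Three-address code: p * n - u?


Break into single-operator statements:
t1 = p * n
t2 = t1 - u


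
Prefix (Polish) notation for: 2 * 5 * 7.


left-to-right (same/higher precedence on left): tree is (* (* 2 5) 7)
Prefix: * * 2 5 7


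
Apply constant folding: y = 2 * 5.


2 * 5 = 10 at compile time
Optimized: y = 10


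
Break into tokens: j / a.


Scan left to right, longest-match per lexeme
Tokens: ID(j), OP(/), ID(a)


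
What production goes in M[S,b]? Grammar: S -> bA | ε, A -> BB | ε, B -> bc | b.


For [S, b]: 'b' ∈ FIRST(bA)
Entry: S -> bA


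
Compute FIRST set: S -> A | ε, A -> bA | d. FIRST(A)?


Per alternative of A: FIRST(bA) = {b}; FIRST(d) = {d}
FIRST(A) = {b, d}


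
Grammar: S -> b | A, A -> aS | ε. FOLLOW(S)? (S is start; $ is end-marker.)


$ ∈ FOLLOW(S). For each A -> αBβ: add FIRST(β)\{ε} to FOLLOW(B); if β nullable, add FOLLOW(A).
FOLLOW(S) = {$}


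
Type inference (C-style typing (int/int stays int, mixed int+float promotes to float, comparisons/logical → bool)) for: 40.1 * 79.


Operand types: float * int
Rule: mixed int/float promotes to float; int/int stays int
Result type: float


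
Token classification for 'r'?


Pattern: letter/underscore followed by alphanumerics, not a keyword
Type: IDENTIFIER


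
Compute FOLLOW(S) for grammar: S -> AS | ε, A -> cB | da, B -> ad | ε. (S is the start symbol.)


$ ∈ FOLLOW(S). For each A -> αBβ: add FIRST(β)\{ε} to FOLLOW(B); if β nullable, add FOLLOW(A).
FOLLOW(S) = {$}


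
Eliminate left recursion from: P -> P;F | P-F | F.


Left-recursive alternatives: P;F, P-F; non-recursive: F
Introduce P': P -> FP', P' -> ;FP' | -FP' | ε


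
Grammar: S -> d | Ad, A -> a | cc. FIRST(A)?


Per alternative of A: FIRST(a) = {a}; FIRST(cc) = {c}
FIRST(A) = {a, c}


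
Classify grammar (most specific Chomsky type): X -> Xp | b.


Left-linear: every RHS is a terminal or one nonterminal followed by a terminal
Classification: Type 3 (Regular)


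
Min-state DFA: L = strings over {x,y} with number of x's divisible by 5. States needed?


Track (count of x) mod 5: states 0..4, accept at 0
Minimal DFA: 5 states


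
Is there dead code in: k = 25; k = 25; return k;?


first assignment to k is overwritten before any read
Dead: 'k = 25'


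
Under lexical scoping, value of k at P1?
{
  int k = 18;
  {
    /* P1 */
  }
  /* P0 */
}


P1's block does not declare k; resolves to the enclosing declaration at depth 0
k = 18


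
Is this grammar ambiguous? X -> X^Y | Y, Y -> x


precedence layered via separate nonterminal Y: deterministic
Unambiguous


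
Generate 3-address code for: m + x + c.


Break into single-operator statements:
t1 = m + x
t2 = t1 + c


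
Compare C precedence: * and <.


'*' is multiplicative (level 10); '<' is relational (level 7)
Higher level binds tighter
'*' has higher precedence than '<'


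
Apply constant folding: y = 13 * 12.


13 * 12 = 156 at compile time
Optimized: y = 156


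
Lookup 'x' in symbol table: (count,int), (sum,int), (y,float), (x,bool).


Lookup 'x' → type bool


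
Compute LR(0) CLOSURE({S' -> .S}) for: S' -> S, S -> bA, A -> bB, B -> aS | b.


Start: S' -> .S
For each item with dot before a nonterminal B, add B -> .γ for every B-production
Closure: [S' -> .S, S -> .bA]


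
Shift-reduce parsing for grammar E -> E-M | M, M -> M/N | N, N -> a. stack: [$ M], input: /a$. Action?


shift '/' to continue M -> M/N
Action: shift


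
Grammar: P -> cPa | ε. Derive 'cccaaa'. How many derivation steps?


Derivation: P => cPa => ccPaa => cccPaaa => cccaaa
Steps: 4


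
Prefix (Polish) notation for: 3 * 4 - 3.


left-to-right (same/higher precedence on left): tree is (- (* 3 4) 3)
Prefix: - * 3 4 3


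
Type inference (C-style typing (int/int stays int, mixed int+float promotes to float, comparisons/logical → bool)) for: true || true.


Operand types: bool || bool
Rule: logical operators take bool operands and yield bool
Result type: bool


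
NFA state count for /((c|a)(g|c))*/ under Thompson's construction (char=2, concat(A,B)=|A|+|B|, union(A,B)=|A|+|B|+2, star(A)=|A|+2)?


Syntax tree has 4 char leaf(s), 2 union(s), 1 star(s)
chars contribute 4×2 = 8; each union adds +2; each star adds +2
Total: 8 + 4 + 2 = 14 states


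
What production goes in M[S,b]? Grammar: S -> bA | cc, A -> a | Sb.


For [S, b]: 'b' ∈ FIRST(bA)
Entry: S -> bA


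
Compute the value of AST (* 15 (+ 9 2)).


Evaluate inner: (+ 9 2) = 11
Evaluate root: (* 15 11) = 165
Result: 165


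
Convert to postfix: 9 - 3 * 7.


* has higher precedence, evaluate 3*7 first
Postfix: 9 3 7 * -


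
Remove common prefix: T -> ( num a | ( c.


Common prefix: '('
Factored: T -> ( T', T' -> num a | c


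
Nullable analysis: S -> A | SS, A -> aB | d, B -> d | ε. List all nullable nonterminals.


A nonterminal is nullable iff some alternative derives ε (directly, or every symbol in it is nullable)
Nullable: {B}


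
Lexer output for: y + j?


Scan left to right, longest-match per lexeme
Tokens: ID(y), OP(+), ID(j)


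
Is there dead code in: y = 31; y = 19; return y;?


first assignment to y is overwritten before any read
Dead: 'y = 31'


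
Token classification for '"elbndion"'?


Pattern: double-quoted sequence
Type: STRING_LITERAL


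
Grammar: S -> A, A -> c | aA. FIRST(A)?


Per alternative of A: FIRST(c) = {c}; FIRST(aA) = {a}
FIRST(A) = {a, c}


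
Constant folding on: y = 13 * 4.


13 * 4 = 52 at compile time
Optimized: y = 52


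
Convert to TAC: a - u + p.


Break into single-operator statements:
t1 = a - u
t2 = t1 + p


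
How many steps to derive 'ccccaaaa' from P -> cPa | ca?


Derivation: P => cPa => ccPaa => cccPaaa => ccccaaaa
Steps: 4


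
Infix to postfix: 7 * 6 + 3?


Left to right (same or higher precedence on left)
Postfix: 7 6 * 3 +


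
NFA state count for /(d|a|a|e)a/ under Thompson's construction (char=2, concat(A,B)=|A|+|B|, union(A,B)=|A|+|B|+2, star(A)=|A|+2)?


Syntax tree has 5 char leaf(s), 3 union(s), 0 star(s)
chars contribute 5×2 = 10; each union adds +2; each star adds +2
Total: 10 + 6 + 0 = 16 states


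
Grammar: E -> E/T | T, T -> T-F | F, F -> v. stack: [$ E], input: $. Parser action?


start symbol E on stack, input exhausted
Action: accept


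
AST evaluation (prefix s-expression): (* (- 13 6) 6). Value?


Evaluate inner: (- 13 6) = 7
Evaluate root: (* 7 6) = 42
Result: 42


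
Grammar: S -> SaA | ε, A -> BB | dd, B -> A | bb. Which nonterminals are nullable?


A nonterminal is nullable iff some alternative derives ε (directly, or every symbol in it is nullable)
Nullable: {S}


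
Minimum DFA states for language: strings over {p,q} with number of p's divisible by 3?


Track (count of p) mod 3: states 0..2, accept at 0
Minimal DFA: 3 states


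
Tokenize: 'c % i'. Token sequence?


Scan left to right, longest-match per lexeme
Tokens: ID(c), OP(%), ID(i)


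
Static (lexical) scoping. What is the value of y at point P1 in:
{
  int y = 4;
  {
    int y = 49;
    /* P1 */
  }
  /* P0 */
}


y declared in the same block as P1
y = 49


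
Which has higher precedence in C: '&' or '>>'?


'>>' is shift (level 8); '&' is bitwise AND (level 5)
Higher level binds tighter
'>>' has higher precedence than '&'


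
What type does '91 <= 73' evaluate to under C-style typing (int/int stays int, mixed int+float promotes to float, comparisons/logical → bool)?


Operand types: int <= int
Rule: comparison yields bool
Result type: bool


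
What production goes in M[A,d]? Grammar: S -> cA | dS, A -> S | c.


For [A, d]: 'd' ∈ FIRST(S)
Entry: A -> S


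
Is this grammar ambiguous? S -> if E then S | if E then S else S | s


dangling else: 'if E then if E then s else s' parses two ways
Ambiguous


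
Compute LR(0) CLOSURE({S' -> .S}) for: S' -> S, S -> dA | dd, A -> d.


Start: S' -> .S
For each item with dot before a nonterminal B, add B -> .γ for every B-production
Closure: [S' -> .S, S -> .dA, S -> .dd]


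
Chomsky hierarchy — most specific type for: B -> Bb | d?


Left-linear: every RHS is a terminal or one nonterminal followed by a terminal
Classification: Type 3 (Regular)


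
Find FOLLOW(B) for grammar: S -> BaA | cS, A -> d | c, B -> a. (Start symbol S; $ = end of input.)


$ ∈ FOLLOW(S). For each A -> αBβ: add FIRST(β)\{ε} to FOLLOW(B); if β nullable, add FOLLOW(A).
FOLLOW(B) = {a}


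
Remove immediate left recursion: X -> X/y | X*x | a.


Left-recursive alternatives: X/y, X*x; non-recursive: a
Introduce X': X -> aX', X' -> /yX' | *xX' | ε


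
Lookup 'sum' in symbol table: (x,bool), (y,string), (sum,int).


Lookup 'sum' → type int


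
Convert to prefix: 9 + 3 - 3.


left-to-right (same/higher precedence on left): tree is (- (+ 9 3) 3)
Prefix: - + 9 3 3


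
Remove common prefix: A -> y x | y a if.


Common prefix: 'y'
Factored: A -> y A', A' -> x | a if


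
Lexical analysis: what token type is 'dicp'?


Pattern: letter/underscore followed by alphanumerics, not a keyword
Type: IDENTIFIER


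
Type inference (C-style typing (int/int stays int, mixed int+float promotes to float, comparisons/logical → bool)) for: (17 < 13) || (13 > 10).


Operand types: bool || bool
Rule: logical operators take bool operands and yield bool
Result type: bool


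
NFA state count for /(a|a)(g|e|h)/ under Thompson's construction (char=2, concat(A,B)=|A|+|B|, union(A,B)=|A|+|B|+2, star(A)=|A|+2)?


Syntax tree has 5 char leaf(s), 3 union(s), 0 star(s)
chars contribute 5×2 = 10; each union adds +2; each star adds +2
Total: 10 + 6 + 0 = 16 states


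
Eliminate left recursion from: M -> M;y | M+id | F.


Left-recursive alternatives: M;y, M+id; non-recursive: F
Introduce M': M -> FM', M' -> ;yM' | +idM' | ε


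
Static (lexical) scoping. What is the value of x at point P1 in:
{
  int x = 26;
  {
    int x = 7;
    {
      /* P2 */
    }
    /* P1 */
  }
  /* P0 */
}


x declared in the same block as P1
x = 7


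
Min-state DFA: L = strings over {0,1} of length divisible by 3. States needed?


Track length mod 3: states 0..2, accept at 0
Minimal DFA: 3 states


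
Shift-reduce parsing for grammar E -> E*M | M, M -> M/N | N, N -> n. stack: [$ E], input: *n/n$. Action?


shift '*' to continue E -> E*M
Action: shift


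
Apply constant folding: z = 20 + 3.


20 + 3 = 23 at compile time
Optimized: z = 23


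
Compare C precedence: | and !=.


'!=' is equality (level 6); '|' is bitwise OR (level 3)
Higher level binds tighter
'!=' has higher precedence than '|'


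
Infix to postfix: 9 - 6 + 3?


Left to right (same or higher precedence on left)
Postfix: 9 6 - 3 +


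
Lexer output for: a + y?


Scan left to right, longest-match per lexeme
Tokens: ID(a), OP(+), ID(y)


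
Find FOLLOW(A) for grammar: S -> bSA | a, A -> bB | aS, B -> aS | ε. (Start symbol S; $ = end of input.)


$ ∈ FOLLOW(S). For each A -> αBβ: add FIRST(β)\{ε} to FOLLOW(B); if β nullable, add FOLLOW(A).
FOLLOW(A) = {$, a, b}


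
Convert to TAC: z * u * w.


Break into single-operator statements:
t1 = z * u
t2 = t1 * w


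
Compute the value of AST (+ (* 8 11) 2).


Evaluate inner: (* 8 11) = 88
Evaluate root: (+ 88 2) = 90
Result: 90


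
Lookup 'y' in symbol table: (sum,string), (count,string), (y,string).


Lookup 'y' → type string


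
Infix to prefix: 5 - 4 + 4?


left-to-right (same/higher precedence on left): tree is (+ (- 5 4) 4)
Prefix: + - 5 4 4


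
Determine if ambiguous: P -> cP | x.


right-linear, alternatives start with distinct terminals 'c' vs 'x': unique leftmost derivation
Unambiguous


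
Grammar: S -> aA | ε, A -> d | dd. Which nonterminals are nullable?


A nonterminal is nullable iff some alternative derives ε (directly, or every symbol in it is nullable)
Nullable: {S}


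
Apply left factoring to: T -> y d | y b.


Common prefix: 'y'
Factored: T -> y T', T' -> d | b


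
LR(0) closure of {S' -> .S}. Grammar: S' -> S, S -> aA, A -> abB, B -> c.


Start: S' -> .S
For each item with dot before a nonterminal B, add B -> .γ for every B-production
Closure: [S' -> .S, S -> .aA]


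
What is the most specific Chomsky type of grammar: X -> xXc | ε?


Single nonterminal LHS, but x^n c^n is not regular
Classification: Type 2 (Context-Free)


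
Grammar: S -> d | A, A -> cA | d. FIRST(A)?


Per alternative of A: FIRST(cA) = {c}; FIRST(d) = {d}
FIRST(A) = {c, d}


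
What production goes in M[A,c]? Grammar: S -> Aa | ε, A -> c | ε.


For [A, c]: 'c' ∈ FIRST(c)
Entry: A -> c


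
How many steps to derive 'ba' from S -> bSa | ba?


Derivation: S => ba
Steps: 1


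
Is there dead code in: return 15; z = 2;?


statement follows a return and is unreachable
Dead: 'z = 2'


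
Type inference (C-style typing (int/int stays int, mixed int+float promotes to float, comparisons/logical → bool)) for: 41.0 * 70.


Operand types: float * int
Rule: mixed int/float promotes to float; int/int stays int
Result type: float


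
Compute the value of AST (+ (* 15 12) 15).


Evaluate inner: (* 15 12) = 180
Evaluate root: (+ 180 15) = 195
Result: 195


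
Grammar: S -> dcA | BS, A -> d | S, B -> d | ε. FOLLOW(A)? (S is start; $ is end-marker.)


$ ∈ FOLLOW(S). For each A -> αBβ: add FIRST(β)\{ε} to FOLLOW(B); if β nullable, add FOLLOW(A).
FOLLOW(A) = {$}


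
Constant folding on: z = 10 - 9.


10 - 9 = 1 at compile time
Optimized: z = 1


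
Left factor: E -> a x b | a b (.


Common prefix: 'a'
Factored: E -> a E', E' -> x b | b (


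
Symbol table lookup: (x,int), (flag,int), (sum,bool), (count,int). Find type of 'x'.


Lookup 'x' → type int


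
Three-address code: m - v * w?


Break into single-operator statements:
t1 = v * w
t2 = m - t1


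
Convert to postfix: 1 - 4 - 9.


Left to right (same or higher precedence on left)
Postfix: 1 4 - 9 -


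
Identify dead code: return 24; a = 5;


statement follows a return and is unreachable
Dead: 'a = 5'


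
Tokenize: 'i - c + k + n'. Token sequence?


Scan left to right, longest-match per lexeme
Tokens: ID(i), OP(-), ID(c), OP(+), ID(k), OP(+), ID(n)


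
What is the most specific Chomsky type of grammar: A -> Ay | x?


Left-linear: every RHS is a terminal or one nonterminal followed by a terminal
Classification: Type 3 (Regular)


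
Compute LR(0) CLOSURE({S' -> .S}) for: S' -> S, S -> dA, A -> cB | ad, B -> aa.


Start: S' -> .S
For each item with dot before a nonterminal B, add B -> .γ for every B-production
Closure: [S' -> .S, S -> .dA]


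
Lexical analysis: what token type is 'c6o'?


Pattern: letter/underscore followed by alphanumerics, not a keyword
Type: IDENTIFIER


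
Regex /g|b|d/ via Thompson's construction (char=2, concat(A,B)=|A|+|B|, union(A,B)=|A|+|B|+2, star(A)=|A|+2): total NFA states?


Syntax tree has 3 char leaf(s), 2 union(s), 0 star(s)
chars contribute 3×2 = 6; each union adds +2; each star adds +2
Total: 6 + 4 + 0 = 10 states


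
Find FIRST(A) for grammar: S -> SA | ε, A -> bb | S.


Per alternative of A: FIRST(bb) = {b}; FIRST(S) = {b, ε}
FIRST(A) = {b, ε}


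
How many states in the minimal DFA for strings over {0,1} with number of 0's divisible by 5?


Track (count of 0) mod 5: states 0..4, accept at 0
Minimal DFA: 5 states


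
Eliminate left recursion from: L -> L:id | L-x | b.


Left-recursive alternatives: L:id, L-x; non-recursive: b
Introduce L': L -> bL', L' -> :idL' | -xL' | ε


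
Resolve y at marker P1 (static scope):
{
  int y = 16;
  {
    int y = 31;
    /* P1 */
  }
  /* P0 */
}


y declared in the same block as P1
y = 31


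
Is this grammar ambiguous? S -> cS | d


right-linear, alternatives start with distinct terminals 'c' vs 'd': unique leftmost derivation
Unambiguous


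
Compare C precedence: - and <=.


'-' is additive (level 9); '<=' is relational (level 7)
Higher level binds tighter
'-' has higher precedence than '<='


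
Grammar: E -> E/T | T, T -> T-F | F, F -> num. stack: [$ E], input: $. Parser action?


start symbol E on stack, input exhausted
Action: accept


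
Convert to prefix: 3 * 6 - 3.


left-to-right (same/higher precedence on left): tree is (- (* 3 6) 3)
Prefix: - * 3 6 3


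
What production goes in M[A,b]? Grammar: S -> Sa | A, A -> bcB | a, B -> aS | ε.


For [A, b]: 'b' ∈ FIRST(bcB)
Entry: A -> bcB


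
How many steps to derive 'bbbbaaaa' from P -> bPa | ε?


Derivation: P => bPa => bbPaa => bbbPaaa => bbbbPaaaa => bbbbaaaa
Steps: 5


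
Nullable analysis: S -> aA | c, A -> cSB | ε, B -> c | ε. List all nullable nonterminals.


A nonterminal is nullable iff some alternative derives ε (directly, or every symbol in it is nullable)
Nullable: {A, B}


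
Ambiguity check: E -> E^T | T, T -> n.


precedence layered via separate nonterminal T: deterministic
Unambiguous


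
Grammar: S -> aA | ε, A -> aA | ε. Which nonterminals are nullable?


A nonterminal is nullable iff some alternative derives ε (directly, or every symbol in it is nullable)
Nullable: {A, S}


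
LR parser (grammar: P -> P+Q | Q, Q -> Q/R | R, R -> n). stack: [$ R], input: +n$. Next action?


'R' (not preceded by Q/) is the handle for Q -> R
Action: reduce (Q -> R)


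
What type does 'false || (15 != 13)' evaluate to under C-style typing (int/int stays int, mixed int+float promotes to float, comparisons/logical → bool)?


Operand types: bool || bool
Rule: logical operators take bool operands and yield bool
Result type: bool


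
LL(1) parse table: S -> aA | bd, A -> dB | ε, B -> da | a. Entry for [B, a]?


For [B, a]: 'a' ∈ FIRST(a)
Entry: B -> a


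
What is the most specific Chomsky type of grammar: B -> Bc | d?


Left-linear: every RHS is a terminal or one nonterminal followed by a terminal
Classification: Type 3 (Regular)


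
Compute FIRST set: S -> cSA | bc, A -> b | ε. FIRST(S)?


Per alternative of S: FIRST(cSA) = {c}; FIRST(bc) = {b}
FIRST(S) = {b, c}


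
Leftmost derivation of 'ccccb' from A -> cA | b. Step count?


Derivation: A => cA => ccA => cccA => ccccA => ccccb
Steps: 5


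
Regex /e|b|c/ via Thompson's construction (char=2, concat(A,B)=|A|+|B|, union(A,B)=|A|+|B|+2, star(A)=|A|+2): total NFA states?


Syntax tree has 3 char leaf(s), 2 union(s), 0 star(s)
chars contribute 3×2 = 6; each union adds +2; each star adds +2
Total: 6 + 4 + 0 = 10 states


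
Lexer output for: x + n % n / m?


Scan left to right, longest-match per lexeme
Tokens: ID(x), OP(+), ID(n), OP(%), ID(n), OP(/), ID(m)


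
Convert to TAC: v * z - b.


Break into single-operator statements:
t1 = v * z
t2 = t1 - b


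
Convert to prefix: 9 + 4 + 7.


left-to-right (same/higher precedence on left): tree is (+ (+ 9 4) 7)
Prefix: + + 9 4 7


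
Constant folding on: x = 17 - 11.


17 - 11 = 6 at compile time
Optimized: x = 6


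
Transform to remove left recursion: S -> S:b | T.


Left-recursive alternatives: S:b; non-recursive: T
Introduce S': S -> TS', S' -> :bS' | ε


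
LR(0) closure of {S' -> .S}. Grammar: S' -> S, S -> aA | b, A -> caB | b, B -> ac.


Start: S' -> .S
For each item with dot before a nonterminal B, add B -> .γ for every B-production
Closure: [S' -> .S, S -> .aA, S -> .b]


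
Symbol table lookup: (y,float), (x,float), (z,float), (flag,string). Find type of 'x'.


Lookup 'x' → type float


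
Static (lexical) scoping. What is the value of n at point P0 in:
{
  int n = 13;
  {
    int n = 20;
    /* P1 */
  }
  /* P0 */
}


n declared in the same block as P0
n = 13


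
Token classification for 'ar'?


Pattern: letter/underscore followed by alphanumerics, not a keyword
Type: IDENTIFIER


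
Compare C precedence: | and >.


'>' is relational (level 7); '|' is bitwise OR (level 3)
Higher level binds tighter
'>' has higher precedence than '|'


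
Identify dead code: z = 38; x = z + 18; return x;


z is read by x's definition; x is returned
No dead code


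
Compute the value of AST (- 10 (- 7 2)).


Evaluate inner: (- 7 2) = 5
Evaluate root: (- 10 5) = 5
Result: 5


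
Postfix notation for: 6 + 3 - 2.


Left to right (same or higher precedence on left)
Postfix: 6 3 + 2 -


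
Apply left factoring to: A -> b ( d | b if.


Common prefix: 'b'
Factored: A -> b A', A' -> ( d | if


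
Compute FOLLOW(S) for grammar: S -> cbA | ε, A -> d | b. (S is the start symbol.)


$ ∈ FOLLOW(S). For each A -> αBβ: add FIRST(β)\{ε} to FOLLOW(B); if β nullable, add FOLLOW(A).
FOLLOW(S) = {$}


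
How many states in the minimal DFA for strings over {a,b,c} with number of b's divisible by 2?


Track (count of b) mod 2: states 0..1, accept at 0
Minimal DFA: 2 states


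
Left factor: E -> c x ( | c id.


Common prefix: 'c'
Factored: E -> c E', E' -> x ( | id


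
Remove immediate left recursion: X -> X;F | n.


Left-recursive alternatives: X;F; non-recursive: n
Introduce X': X -> nX', X' -> ;FX' | ε


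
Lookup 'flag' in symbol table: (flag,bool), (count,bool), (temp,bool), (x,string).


Lookup 'flag' → type bool


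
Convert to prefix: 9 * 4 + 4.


left-to-right (same/higher precedence on left): tree is (+ (* 9 4) 4)
Prefix: + * 9 4 4


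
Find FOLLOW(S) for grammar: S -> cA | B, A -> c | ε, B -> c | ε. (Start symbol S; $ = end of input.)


$ ∈ FOLLOW(S). For each A -> αBβ: add FIRST(β)\{ε} to FOLLOW(B); if β nullable, add FOLLOW(A).
FOLLOW(S) = {$}


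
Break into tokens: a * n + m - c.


Scan left to right, longest-match per lexeme
Tokens: ID(a), OP(*), ID(n), OP(+), ID(m), OP(-), ID(c)


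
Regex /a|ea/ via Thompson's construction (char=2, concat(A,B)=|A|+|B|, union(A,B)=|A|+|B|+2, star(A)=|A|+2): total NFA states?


Syntax tree has 3 char leaf(s), 1 union(s), 0 star(s)
chars contribute 3×2 = 6; each union adds +2; each star adds +2
Total: 6 + 2 + 0 = 8 states


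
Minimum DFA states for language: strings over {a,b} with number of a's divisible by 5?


Track (count of a) mod 5: states 0..4, accept at 0
Minimal DFA: 5 states


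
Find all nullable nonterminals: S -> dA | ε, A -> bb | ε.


A nonterminal is nullable iff some alternative derives ε (directly, or every symbol in it is nullable)
Nullable: {A, S}


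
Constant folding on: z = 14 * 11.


14 * 11 = 154 at compile time
Optimized: z = 154
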